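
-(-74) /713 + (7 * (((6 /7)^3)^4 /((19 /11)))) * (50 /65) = 206866616821034 /348228990036473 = 0.59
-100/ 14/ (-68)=25/ 238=0.11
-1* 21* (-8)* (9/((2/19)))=14364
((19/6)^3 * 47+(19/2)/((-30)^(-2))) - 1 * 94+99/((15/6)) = 10787113/1080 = 9988.07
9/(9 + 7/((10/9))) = 10/17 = 0.59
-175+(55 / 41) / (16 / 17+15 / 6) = -837605 / 4797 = -174.61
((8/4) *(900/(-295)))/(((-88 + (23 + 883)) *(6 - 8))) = 90/24131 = 0.00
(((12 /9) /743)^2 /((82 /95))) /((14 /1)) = 380 /1425942567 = 0.00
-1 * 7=-7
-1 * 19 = -19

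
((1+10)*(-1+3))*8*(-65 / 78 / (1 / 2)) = -880 / 3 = -293.33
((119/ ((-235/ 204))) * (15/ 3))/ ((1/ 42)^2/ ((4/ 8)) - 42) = 1259496/ 102413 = 12.30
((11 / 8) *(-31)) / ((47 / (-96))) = 4092 / 47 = 87.06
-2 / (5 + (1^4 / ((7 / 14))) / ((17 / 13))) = -34 / 111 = -0.31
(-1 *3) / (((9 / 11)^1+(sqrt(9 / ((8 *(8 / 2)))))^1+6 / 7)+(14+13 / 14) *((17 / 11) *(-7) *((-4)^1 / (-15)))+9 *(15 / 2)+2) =-3599774640 / 33716271863+48024900 *sqrt(2) / 33716271863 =-0.10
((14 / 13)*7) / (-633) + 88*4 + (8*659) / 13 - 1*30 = 5986816 / 8229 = 727.53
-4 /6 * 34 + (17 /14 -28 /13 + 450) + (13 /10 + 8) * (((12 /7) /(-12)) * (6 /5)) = 424.80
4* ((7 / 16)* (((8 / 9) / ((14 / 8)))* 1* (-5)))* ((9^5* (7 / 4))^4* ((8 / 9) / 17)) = -1801886096740474447605 / 68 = -26498324952065800700.07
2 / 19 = 0.11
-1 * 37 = -37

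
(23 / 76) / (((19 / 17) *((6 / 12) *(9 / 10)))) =1955 / 3249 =0.60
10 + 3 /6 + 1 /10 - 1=48 /5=9.60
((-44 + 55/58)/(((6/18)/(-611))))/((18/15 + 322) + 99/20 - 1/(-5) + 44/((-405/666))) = 37448190/121481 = 308.26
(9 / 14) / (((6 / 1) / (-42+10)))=-24 / 7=-3.43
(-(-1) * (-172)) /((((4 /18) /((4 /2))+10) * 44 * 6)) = -0.06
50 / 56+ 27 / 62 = 1153 / 868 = 1.33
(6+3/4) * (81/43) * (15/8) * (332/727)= 2722815/250088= 10.89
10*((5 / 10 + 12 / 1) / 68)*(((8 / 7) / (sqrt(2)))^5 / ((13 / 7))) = 0.34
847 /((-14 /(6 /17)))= -363 /17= -21.35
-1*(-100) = 100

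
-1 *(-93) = 93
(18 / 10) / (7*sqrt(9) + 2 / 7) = 63 / 745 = 0.08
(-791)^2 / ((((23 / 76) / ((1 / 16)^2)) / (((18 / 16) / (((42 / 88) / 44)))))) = 616474551 / 736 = 837601.29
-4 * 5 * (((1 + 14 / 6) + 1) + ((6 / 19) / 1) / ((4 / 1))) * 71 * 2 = -714260 / 57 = -12530.88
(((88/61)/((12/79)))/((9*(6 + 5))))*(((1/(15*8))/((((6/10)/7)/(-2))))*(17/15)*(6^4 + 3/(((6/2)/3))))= -27.46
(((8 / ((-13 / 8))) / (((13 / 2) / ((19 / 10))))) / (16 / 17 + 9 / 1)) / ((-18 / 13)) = 10336 / 98865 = 0.10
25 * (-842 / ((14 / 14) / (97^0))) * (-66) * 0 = 0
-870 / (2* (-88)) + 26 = 30.94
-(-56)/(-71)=-56/71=-0.79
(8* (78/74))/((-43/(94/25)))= -29328/39775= -0.74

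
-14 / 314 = -7 / 157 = -0.04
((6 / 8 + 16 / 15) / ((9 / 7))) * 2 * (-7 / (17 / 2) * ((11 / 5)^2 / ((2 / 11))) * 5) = -7108871 / 22950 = -309.75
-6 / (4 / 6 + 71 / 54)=-324 / 107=-3.03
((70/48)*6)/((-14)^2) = 5/112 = 0.04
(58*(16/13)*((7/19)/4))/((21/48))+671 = 169449/247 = 686.03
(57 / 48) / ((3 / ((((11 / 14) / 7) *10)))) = 0.44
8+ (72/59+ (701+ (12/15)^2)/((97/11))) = 12703309/143075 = 88.79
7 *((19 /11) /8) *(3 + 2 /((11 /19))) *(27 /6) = 84987 /1936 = 43.90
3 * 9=27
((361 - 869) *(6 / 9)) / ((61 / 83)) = -460.81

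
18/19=0.95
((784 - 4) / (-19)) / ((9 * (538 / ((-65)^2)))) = -549250 / 15333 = -35.82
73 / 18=4.06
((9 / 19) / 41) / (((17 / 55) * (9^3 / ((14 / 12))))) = 385 / 6436098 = 0.00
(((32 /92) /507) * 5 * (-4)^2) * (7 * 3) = 4480 /3887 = 1.15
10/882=5/441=0.01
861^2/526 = 741321/526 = 1409.36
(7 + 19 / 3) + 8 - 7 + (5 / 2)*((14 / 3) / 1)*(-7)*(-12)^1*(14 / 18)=6989 / 9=776.56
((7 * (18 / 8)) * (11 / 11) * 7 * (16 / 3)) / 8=147 / 2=73.50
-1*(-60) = 60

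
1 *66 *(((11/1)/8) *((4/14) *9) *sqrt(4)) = 3267/7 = 466.71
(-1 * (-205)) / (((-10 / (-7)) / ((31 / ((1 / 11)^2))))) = 1076537 / 2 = 538268.50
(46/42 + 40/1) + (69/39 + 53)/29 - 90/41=13239893/324597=40.79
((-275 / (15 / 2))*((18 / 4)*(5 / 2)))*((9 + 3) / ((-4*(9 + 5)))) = 2475 / 28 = 88.39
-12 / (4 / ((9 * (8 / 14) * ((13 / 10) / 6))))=-117 / 35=-3.34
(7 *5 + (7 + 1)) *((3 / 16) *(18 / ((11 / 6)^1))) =3483 / 44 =79.16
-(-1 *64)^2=-4096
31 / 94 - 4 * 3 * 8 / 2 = -4481 / 94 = -47.67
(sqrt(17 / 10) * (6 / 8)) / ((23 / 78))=117 * sqrt(170) / 460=3.32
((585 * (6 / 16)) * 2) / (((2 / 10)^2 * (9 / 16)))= 19500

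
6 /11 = 0.55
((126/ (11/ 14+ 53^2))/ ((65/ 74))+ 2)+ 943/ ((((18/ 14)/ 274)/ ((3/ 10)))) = 92495298487/ 1534143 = 60291.18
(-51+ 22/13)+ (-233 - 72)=-4606/13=-354.31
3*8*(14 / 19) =336 / 19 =17.68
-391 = -391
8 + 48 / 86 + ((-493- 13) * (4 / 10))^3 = -44566604304 / 5375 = -8291461.27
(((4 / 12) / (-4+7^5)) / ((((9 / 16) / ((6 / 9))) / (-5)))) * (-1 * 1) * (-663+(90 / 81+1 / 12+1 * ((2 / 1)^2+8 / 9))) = -315320 / 4083129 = -0.08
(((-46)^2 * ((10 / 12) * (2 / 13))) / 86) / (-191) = -5290 / 320307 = -0.02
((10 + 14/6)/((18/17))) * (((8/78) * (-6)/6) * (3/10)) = -629/1755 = -0.36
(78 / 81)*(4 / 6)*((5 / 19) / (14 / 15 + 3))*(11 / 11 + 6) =9100 / 30267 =0.30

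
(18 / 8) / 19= 9 / 76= 0.12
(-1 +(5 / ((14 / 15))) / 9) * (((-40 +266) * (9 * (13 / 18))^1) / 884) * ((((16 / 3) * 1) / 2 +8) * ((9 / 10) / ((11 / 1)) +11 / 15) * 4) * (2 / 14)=-243176 / 72765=-3.34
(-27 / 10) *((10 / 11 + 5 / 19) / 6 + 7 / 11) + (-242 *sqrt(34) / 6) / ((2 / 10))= -605 *sqrt(34) / 3 - 9387 / 4180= -1178.15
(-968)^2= 937024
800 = 800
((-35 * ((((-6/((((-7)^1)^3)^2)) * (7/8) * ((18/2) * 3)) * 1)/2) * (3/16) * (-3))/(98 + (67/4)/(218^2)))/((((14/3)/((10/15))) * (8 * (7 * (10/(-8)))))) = 2887083/11689275222800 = 0.00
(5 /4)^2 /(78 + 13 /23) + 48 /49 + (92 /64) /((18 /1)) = 27523607 /25500384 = 1.08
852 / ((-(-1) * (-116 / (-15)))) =3195 / 29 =110.17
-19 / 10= -1.90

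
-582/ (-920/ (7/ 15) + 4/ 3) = 6111/ 20686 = 0.30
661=661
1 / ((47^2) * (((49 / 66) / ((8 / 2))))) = 264 / 108241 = 0.00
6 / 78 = 1 / 13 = 0.08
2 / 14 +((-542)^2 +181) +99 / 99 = 2057623 / 7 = 293946.14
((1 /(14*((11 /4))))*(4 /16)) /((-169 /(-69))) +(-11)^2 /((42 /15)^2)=5624441 /364364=15.44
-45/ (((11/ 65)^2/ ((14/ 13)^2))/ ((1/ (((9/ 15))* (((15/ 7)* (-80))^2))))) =-2401/ 23232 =-0.10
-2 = -2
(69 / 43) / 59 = 69 / 2537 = 0.03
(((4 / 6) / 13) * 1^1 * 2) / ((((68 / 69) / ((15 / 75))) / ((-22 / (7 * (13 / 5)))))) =-506 / 20111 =-0.03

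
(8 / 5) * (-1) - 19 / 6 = -143 / 30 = -4.77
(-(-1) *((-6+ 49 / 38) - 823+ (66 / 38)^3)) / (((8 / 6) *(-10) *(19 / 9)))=304631793 / 10425680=29.22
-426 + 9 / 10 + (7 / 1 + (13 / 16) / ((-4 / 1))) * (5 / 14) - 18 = -1974213 / 4480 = -440.67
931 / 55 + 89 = 5826 / 55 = 105.93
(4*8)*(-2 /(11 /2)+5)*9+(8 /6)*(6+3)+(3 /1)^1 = 14853 /11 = 1350.27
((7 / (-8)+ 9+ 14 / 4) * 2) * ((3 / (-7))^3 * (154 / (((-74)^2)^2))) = -27621 / 2938684448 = -0.00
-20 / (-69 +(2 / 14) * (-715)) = 0.12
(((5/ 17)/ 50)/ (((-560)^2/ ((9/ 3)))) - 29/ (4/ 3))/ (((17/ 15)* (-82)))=3478607991/ 14863385600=0.23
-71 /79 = -0.90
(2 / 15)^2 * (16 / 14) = 32 / 1575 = 0.02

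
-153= -153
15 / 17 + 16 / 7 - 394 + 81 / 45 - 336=-431394 / 595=-725.03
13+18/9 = 15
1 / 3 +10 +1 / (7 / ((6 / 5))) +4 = 1523 / 105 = 14.50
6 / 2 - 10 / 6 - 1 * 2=-2 / 3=-0.67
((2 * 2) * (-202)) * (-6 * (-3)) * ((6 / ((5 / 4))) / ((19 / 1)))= -349056 / 95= -3674.27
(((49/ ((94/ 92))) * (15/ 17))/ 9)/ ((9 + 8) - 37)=-1127/ 4794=-0.24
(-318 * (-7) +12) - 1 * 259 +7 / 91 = 25728 / 13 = 1979.08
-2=-2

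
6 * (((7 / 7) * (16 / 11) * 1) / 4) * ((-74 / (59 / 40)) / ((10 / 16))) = -113664 / 649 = -175.14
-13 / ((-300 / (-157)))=-2041 / 300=-6.80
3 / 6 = 1 / 2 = 0.50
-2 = -2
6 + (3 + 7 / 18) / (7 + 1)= 6.42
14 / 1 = 14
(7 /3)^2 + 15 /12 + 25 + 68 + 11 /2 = 3787 /36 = 105.19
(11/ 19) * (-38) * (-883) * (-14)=-271964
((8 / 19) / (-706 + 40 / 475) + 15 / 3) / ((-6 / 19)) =-3185065 / 201186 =-15.83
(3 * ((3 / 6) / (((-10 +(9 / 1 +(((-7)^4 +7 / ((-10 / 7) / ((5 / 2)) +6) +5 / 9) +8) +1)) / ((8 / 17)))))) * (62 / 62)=4104 / 14016653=0.00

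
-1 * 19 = -19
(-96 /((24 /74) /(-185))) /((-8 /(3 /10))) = -2053.50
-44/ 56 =-11/ 14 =-0.79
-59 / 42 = -1.40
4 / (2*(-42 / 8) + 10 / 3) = -24 / 43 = -0.56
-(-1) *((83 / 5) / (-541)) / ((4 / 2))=-83 / 5410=-0.02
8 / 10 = 4 / 5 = 0.80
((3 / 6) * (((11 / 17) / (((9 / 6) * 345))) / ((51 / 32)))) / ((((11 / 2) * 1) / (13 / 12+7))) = 0.00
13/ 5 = 2.60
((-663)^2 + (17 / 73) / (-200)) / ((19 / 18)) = 57759366447 / 138700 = 416433.79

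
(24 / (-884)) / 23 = -6 / 5083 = -0.00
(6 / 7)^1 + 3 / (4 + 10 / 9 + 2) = 573 / 448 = 1.28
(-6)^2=36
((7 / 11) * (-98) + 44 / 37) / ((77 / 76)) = -1892248 / 31339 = -60.38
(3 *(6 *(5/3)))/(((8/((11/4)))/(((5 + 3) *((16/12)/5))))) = 22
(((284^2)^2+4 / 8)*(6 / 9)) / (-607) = -4336926891 / 607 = -7144854.85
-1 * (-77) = 77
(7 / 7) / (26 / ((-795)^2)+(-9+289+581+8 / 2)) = 632025 / 546701651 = 0.00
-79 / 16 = -4.94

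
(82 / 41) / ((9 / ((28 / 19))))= 56 / 171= 0.33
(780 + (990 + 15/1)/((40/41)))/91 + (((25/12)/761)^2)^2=12588447639194586907/632856148146383616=19.89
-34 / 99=-0.34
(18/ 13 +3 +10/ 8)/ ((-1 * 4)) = -293/ 208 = -1.41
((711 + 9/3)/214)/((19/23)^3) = 4343619/733913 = 5.92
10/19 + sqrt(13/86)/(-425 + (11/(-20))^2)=10/19 - 200* sqrt(1118)/7304797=0.53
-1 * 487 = -487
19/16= 1.19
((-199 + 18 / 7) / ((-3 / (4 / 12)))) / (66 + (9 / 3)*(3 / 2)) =2750 / 8883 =0.31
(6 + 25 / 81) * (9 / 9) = 6.31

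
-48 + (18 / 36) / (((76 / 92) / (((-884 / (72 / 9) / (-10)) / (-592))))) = -21601243 / 449920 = -48.01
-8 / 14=-4 / 7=-0.57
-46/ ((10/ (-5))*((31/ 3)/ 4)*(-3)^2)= 92/ 93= 0.99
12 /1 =12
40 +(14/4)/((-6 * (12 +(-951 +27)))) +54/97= 43054375/1061568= 40.56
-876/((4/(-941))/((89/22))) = 18341031/22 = 833683.23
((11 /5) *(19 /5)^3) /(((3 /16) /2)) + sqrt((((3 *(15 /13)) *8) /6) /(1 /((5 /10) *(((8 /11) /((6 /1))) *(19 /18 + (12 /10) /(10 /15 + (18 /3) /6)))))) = 2 *sqrt(571285) /2145 + 2414368 /1875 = 1288.37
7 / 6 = 1.17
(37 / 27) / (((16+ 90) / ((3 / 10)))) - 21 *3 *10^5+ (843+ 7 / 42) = -60093956153 / 9540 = -6299156.83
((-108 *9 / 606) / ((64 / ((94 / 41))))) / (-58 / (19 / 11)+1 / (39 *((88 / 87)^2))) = 455119236 / 265772688659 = 0.00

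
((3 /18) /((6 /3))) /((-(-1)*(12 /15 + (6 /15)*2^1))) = 5 /96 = 0.05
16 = 16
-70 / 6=-35 / 3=-11.67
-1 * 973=-973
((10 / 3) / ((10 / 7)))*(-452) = -3164 / 3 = -1054.67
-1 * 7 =-7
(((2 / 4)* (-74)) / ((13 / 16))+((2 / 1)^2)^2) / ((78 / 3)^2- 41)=-384 / 8255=-0.05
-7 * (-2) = 14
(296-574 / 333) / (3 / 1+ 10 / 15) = 97994 / 1221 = 80.26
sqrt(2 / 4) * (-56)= -28 * sqrt(2)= -39.60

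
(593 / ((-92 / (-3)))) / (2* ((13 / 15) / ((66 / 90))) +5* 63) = 19569 / 321172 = 0.06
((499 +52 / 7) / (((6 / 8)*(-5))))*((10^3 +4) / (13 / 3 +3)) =-1423672 / 77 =-18489.25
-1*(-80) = 80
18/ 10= 1.80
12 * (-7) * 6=-504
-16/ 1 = -16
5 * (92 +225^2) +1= 253586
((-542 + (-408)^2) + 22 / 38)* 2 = 6305058 / 19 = 331845.16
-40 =-40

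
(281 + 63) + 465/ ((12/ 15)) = 3701/ 4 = 925.25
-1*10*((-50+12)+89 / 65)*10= 47620 / 13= 3663.08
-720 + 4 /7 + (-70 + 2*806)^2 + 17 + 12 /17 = 282870411 /119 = 2377062.28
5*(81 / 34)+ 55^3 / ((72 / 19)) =53753705 / 1224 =43916.43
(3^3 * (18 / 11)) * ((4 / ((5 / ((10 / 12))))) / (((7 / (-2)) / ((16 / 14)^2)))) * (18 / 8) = -93312 / 3773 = -24.73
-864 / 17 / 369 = -96 / 697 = -0.14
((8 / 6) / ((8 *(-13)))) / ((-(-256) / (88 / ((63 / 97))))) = -1067 / 157248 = -0.01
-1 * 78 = -78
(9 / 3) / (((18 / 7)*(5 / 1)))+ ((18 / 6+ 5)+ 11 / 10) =28 / 3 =9.33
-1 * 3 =-3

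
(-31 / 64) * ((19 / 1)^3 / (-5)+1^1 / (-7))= 744279 / 1120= 664.53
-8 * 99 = -792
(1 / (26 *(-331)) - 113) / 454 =-972479 / 3907124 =-0.25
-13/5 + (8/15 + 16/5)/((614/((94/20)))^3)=-1128442550239/434016645000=-2.60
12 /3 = 4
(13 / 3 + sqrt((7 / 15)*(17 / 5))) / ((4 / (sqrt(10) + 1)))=(1 + sqrt(10))*(sqrt(357) + 65) / 60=5.82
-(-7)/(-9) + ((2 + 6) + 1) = 74/9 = 8.22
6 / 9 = 2 / 3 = 0.67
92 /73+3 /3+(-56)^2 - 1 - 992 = 156604 /73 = 2145.26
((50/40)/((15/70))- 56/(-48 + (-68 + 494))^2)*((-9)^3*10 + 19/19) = -433921459/10206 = -42516.31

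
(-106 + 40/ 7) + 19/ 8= -5483/ 56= -97.91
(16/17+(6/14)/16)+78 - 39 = 76099/1904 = 39.97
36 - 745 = -709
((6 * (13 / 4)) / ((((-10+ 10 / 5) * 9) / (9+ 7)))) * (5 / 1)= -21.67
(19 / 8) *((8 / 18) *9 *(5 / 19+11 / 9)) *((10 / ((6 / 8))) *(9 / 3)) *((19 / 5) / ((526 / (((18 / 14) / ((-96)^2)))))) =2413 / 4241664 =0.00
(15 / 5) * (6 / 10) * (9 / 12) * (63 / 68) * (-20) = -1701 / 68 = -25.01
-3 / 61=-0.05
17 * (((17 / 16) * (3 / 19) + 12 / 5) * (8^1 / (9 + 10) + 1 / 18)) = 3605071 / 173280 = 20.80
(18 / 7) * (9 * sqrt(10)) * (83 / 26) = 6723 * sqrt(10) / 91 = 233.63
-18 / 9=-2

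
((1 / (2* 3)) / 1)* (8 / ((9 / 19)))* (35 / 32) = 3.08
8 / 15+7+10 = 263 / 15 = 17.53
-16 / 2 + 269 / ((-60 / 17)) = -5053 / 60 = -84.22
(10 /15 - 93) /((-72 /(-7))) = -1939 /216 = -8.98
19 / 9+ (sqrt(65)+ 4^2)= sqrt(65)+ 163 / 9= 26.17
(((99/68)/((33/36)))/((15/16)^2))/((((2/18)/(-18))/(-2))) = 248832/425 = 585.49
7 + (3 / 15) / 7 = 246 / 35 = 7.03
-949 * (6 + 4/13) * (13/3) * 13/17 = -1011634/51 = -19835.96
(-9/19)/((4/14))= -63/38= -1.66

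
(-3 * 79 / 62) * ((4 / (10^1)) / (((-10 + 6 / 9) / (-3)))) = -0.49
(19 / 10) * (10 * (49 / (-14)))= -133 / 2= -66.50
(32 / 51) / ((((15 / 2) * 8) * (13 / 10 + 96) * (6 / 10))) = 80 / 446607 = 0.00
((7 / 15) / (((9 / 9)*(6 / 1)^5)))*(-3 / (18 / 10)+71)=91 / 21870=0.00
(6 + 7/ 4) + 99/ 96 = 281/ 32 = 8.78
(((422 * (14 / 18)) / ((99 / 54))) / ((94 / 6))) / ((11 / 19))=112252 / 5687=19.74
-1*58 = -58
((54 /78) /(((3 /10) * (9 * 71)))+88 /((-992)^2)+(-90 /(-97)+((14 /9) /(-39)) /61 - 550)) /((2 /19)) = -189226087797246683 /36276918342912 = -5216.16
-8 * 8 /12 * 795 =-4240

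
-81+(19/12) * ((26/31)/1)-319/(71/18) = -2120161/13206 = -160.55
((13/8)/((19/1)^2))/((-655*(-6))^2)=13/44604871200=0.00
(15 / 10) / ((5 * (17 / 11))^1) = 33 / 170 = 0.19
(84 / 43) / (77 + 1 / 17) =714 / 28165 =0.03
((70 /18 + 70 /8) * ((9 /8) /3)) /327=455 /31392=0.01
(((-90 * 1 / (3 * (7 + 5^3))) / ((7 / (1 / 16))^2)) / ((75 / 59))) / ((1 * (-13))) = 59 / 53813760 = 0.00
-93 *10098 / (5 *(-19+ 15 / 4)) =3756456 / 305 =12316.25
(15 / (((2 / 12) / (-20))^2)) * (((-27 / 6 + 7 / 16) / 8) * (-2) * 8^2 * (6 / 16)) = 5265000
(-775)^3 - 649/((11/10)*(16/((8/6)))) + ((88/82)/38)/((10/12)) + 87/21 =-76148596266151/163590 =-465484419.99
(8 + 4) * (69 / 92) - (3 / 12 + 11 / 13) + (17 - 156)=-6817 / 52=-131.10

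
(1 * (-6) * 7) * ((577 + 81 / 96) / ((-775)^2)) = -388311 / 9610000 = -0.04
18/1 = 18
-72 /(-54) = 1.33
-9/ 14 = -0.64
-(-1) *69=69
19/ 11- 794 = -8715/ 11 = -792.27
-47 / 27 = -1.74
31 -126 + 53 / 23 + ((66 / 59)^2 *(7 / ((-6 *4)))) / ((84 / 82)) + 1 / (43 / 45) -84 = -2423741937 / 13770836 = -176.01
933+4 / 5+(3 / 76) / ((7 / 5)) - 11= 922.83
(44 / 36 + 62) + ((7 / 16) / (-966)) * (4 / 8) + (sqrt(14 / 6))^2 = 868477 / 13248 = 65.56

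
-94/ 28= -47/ 14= -3.36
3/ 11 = 0.27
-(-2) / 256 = 1 / 128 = 0.01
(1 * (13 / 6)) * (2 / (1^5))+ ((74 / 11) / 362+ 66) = 420212 / 5973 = 70.35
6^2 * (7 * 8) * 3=6048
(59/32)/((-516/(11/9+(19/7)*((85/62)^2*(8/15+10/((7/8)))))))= -1556454751/6997802112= -0.22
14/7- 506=-504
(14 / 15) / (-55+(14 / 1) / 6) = -7 / 395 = -0.02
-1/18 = -0.06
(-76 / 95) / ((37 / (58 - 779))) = 15.59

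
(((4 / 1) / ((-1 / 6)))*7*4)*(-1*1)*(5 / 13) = 3360 / 13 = 258.46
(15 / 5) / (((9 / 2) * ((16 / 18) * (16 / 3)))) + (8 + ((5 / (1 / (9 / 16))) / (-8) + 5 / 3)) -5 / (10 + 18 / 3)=9.14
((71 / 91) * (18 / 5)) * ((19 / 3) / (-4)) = -4047 / 910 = -4.45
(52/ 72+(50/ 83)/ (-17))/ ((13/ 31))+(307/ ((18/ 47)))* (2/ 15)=108.52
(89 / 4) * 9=801 / 4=200.25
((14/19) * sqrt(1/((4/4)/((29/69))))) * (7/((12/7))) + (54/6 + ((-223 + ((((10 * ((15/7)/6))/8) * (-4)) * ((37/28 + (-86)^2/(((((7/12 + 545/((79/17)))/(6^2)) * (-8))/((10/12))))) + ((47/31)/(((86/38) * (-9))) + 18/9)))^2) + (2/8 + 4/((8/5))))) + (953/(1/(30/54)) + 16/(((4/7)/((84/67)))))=343 * sqrt(2001)/7866 + 3183561187640580198252399351043/18499294817643397252356288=172092.90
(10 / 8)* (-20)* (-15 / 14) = 26.79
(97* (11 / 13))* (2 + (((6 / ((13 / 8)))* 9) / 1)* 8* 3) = 11090398 / 169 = 65623.66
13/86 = 0.15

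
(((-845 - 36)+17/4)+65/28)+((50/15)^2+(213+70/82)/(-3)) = -2414077/2583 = -934.60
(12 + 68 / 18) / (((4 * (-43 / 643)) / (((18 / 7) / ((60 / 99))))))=-1506549 / 6020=-250.26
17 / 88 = 0.19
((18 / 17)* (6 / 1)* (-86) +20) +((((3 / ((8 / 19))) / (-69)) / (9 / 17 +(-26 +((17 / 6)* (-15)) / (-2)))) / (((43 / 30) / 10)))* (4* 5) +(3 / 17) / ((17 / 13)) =-42885950911 / 82030627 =-522.80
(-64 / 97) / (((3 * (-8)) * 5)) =0.01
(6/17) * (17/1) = 6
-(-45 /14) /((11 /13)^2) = 7605 /1694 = 4.49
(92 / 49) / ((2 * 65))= 46 / 3185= 0.01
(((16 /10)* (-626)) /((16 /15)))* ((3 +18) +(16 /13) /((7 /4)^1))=-1854525 /91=-20379.40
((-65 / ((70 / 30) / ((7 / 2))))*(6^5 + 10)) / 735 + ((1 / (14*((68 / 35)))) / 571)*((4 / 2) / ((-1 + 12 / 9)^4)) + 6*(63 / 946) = -929097904403 / 899916556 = -1032.43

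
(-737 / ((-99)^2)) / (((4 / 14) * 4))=-469 / 7128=-0.07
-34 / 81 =-0.42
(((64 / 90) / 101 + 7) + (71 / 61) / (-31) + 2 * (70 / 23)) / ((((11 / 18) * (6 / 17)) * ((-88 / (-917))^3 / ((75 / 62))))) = 84581489937892700515 / 1020805812071936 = 82857.57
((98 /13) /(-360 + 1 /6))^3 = -203297472 /22109961376763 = -0.00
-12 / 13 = -0.92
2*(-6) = -12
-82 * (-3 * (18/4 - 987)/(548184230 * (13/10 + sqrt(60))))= 3142035/319646224513 - 4833900 * sqrt(15)/319646224513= -0.00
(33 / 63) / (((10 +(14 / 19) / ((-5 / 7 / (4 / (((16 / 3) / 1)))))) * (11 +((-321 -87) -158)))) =-418 / 4086243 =-0.00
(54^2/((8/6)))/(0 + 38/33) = 72171/38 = 1899.24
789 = 789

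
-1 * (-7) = 7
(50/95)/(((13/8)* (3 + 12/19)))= 0.09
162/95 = 1.71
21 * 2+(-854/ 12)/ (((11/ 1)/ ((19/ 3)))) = 203/ 198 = 1.03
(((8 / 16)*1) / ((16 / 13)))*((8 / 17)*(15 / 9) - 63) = -41249 / 1632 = -25.28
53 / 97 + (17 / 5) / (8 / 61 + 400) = 6568709 / 11837880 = 0.55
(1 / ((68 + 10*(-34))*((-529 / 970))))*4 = 485 / 17986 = 0.03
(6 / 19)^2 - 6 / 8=-0.65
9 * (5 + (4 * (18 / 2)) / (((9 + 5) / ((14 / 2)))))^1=207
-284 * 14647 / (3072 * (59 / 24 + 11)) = -100.61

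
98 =98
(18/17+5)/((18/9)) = 103/34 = 3.03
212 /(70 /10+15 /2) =424 /29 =14.62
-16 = -16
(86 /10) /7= 1.23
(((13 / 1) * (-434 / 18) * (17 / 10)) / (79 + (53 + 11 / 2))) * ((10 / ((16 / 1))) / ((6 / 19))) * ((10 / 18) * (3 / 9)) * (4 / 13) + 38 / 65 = 61541 / 416988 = 0.15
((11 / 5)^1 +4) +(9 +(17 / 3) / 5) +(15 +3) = 103 / 3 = 34.33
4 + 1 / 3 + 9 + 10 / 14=295 / 21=14.05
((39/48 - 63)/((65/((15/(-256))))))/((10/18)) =5373/53248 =0.10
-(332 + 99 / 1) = -431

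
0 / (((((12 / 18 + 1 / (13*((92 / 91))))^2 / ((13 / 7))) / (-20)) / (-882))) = 0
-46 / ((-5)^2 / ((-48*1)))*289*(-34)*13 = -282045504 / 25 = -11281820.16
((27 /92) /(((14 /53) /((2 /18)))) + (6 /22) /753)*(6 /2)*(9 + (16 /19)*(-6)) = 5213925 /3556168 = 1.47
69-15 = 54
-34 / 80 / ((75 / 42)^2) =-833 / 6250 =-0.13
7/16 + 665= 10647/16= 665.44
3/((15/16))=16/5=3.20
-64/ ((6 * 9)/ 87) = -928/ 9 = -103.11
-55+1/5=-274/5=-54.80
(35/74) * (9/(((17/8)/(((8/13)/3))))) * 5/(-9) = -5600/24531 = -0.23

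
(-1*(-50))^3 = 125000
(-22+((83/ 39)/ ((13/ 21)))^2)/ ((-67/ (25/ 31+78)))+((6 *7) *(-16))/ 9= -11156814179/ 177963591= -62.69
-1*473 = -473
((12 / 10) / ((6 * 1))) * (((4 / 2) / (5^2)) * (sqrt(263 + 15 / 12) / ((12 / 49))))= 49 * sqrt(1057) / 1500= 1.06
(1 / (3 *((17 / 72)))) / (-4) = -6 / 17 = -0.35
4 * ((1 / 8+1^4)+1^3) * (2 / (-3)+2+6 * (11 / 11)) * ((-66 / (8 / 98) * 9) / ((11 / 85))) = -7009695 / 2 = -3504847.50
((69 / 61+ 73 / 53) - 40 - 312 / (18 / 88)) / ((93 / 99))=-166736218 / 100223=-1663.65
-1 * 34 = -34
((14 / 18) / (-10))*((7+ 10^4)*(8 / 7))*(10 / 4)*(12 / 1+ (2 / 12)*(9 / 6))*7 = -3432401 / 18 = -190688.94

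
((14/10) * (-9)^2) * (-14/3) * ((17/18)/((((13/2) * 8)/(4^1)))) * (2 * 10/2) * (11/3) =-1409.69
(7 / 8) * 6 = 21 / 4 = 5.25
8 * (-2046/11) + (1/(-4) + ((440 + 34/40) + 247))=-4002/5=-800.40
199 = 199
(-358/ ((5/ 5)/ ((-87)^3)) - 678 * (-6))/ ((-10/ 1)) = -117874071/ 5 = -23574814.20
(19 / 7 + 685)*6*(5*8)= 1155360 / 7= 165051.43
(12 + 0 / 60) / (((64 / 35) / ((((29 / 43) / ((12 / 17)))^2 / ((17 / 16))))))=500395 / 88752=5.64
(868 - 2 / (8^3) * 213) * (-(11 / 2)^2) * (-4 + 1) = 80584185 / 1024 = 78695.49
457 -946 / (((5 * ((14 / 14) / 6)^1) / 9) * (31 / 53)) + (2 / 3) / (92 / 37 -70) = -9879409634 / 580785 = -17010.44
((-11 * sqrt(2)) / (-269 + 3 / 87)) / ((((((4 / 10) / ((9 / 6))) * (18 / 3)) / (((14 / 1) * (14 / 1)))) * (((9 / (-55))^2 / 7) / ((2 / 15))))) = 13239457 * sqrt(2) / 75816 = 246.96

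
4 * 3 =12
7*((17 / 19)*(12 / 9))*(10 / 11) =4760 / 627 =7.59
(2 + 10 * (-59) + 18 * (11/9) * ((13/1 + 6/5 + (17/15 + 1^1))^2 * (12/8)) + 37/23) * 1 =566992/69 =8217.28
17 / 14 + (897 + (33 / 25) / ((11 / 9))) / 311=446503 / 108850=4.10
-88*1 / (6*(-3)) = 44 / 9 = 4.89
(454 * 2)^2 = 824464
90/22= 45/11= 4.09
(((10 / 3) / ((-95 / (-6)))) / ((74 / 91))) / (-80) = -91 / 28120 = -0.00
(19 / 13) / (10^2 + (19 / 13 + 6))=19 / 1397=0.01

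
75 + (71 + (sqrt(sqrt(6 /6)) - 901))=-754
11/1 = 11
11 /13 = 0.85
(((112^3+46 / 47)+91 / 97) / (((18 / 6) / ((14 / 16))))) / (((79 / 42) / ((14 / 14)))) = 313848699059 / 1440644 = 217853.06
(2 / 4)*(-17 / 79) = -17 / 158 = -0.11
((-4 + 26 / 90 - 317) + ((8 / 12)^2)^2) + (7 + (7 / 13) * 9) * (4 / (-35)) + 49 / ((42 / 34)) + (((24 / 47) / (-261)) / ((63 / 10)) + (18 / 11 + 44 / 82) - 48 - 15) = -7771387026562 / 22655247615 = -343.03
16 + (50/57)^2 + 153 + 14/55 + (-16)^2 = 76128361/178695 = 426.02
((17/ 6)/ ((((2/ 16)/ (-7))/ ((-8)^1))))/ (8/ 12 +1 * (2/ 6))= 3808/ 3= 1269.33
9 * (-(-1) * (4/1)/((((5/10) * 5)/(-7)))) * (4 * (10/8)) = -504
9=9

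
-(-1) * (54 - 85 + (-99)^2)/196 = 4885/98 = 49.85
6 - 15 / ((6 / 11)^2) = -533 / 12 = -44.42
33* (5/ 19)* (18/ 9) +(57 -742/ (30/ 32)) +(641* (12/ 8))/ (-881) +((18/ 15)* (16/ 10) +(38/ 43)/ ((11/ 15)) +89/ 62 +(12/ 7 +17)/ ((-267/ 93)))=-8258917418103976/ 11468368890825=-720.15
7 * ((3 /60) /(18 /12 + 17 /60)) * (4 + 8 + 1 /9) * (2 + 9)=8393 /321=26.15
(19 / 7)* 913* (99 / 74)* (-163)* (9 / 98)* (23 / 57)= -1016582589 / 50764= -20025.66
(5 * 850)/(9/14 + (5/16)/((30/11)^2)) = 85680000/13807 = 6205.55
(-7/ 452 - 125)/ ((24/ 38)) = -1073633/ 5424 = -197.94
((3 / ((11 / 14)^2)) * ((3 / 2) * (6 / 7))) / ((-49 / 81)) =-8748 / 847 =-10.33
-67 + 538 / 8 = 1 / 4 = 0.25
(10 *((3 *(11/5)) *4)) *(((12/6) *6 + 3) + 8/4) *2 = 8976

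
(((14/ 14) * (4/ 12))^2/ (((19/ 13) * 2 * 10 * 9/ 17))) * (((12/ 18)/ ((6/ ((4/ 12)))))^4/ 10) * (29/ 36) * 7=0.00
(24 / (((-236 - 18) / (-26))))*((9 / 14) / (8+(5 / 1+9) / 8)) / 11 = 144 / 9779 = 0.01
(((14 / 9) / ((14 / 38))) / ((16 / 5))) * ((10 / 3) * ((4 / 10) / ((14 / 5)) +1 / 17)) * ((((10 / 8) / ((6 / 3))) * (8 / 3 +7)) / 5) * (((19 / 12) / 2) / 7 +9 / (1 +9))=2344505 / 2159136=1.09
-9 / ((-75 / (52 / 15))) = 0.42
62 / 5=12.40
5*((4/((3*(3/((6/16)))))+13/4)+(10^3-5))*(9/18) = 59905/24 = 2496.04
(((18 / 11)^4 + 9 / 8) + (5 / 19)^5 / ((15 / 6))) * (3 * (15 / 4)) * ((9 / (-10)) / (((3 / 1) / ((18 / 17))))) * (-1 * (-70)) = -20461900945286115 / 9860697804848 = -2075.10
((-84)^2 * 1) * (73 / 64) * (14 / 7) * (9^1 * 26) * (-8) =-30132648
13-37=-24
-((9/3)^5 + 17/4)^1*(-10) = 4945/2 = 2472.50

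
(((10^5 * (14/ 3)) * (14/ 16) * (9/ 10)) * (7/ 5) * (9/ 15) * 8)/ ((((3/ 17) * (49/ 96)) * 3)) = 9139200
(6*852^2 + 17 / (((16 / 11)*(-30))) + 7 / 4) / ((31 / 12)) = 2090604173 / 1240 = 1685971.11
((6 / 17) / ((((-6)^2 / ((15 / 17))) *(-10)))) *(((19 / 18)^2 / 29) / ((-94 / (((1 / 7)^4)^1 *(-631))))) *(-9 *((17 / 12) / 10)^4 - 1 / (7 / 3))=15878091244777 / 395367867827896320000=0.00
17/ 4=4.25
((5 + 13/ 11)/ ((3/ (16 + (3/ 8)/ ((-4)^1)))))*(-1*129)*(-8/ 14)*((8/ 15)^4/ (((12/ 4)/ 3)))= 762017792/ 3898125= 195.48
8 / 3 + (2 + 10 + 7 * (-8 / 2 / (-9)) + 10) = 250 / 9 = 27.78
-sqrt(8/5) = -2 * sqrt(10)/5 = -1.26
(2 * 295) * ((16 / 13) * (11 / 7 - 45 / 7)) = -320960 / 91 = -3527.03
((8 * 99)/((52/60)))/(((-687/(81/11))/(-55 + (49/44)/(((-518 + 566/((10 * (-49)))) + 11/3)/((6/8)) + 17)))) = 26076267779850/48401736097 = 538.75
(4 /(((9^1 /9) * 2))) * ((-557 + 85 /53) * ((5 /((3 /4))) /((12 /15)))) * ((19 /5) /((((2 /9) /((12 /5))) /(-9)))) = 181208016 /53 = 3419019.17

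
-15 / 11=-1.36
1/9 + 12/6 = 19/9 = 2.11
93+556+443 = 1092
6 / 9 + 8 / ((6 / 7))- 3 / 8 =77 / 8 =9.62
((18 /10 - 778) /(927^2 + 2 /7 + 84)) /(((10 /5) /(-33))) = 896511 /60158930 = 0.01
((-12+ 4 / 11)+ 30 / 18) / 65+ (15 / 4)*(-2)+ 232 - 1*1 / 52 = 1924729 / 8580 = 224.33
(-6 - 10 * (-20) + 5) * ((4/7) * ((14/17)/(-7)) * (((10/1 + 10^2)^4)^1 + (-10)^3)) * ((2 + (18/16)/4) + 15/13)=-10408618434750/1547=-6728260138.82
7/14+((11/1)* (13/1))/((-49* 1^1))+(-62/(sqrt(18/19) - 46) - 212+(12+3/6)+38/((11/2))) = -2097371564/10830127+93* sqrt(38)/20093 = -193.63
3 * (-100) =-300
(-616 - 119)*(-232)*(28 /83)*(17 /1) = 977921.93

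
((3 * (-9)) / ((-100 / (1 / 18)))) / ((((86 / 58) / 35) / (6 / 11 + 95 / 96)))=0.54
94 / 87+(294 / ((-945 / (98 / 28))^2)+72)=25751321 / 352350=73.08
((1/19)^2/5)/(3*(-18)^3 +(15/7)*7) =-1/31553205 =-0.00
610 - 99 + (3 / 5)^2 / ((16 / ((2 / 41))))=4190209 / 8200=511.00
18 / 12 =3 / 2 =1.50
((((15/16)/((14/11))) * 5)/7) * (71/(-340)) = -0.11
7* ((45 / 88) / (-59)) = -315 / 5192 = -0.06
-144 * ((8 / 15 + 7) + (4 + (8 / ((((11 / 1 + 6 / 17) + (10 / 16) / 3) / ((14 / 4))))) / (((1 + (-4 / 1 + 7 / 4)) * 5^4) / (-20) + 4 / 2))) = -2874030384 / 1721705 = -1669.29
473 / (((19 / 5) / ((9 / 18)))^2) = 11825 / 1444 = 8.19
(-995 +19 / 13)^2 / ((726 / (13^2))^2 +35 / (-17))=479282639888 / 7960657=60206.42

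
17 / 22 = 0.77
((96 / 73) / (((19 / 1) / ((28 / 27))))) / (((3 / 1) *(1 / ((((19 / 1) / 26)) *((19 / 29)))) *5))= 8512 / 3715335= 0.00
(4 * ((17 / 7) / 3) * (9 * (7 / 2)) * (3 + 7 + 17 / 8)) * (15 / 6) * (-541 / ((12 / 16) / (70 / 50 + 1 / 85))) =-3148620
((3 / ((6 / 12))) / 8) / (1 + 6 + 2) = 1 / 12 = 0.08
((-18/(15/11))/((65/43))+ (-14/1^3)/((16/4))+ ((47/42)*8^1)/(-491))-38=-336786661/6702150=-50.25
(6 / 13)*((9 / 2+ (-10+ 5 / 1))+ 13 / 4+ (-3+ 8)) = 3.58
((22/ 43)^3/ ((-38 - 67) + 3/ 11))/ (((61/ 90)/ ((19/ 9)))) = -1390895/ 349194744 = -0.00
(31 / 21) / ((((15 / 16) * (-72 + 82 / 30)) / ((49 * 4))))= -4.46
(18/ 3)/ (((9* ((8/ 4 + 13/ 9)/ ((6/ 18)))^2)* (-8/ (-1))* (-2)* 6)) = -1/ 15376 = -0.00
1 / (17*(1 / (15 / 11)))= 15 / 187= 0.08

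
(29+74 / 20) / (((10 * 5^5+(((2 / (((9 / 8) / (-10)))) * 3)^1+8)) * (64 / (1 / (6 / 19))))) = 6213 / 119825920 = 0.00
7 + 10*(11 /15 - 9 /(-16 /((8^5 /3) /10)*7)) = 18733 /21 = 892.05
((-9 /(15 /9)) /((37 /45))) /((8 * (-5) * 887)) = 243 /1312760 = 0.00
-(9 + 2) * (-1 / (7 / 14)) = 22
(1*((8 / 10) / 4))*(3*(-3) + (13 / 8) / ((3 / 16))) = -1 / 15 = -0.07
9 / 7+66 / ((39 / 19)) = 3043 / 91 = 33.44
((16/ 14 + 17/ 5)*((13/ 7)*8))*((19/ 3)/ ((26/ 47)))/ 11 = 189316/ 2695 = 70.25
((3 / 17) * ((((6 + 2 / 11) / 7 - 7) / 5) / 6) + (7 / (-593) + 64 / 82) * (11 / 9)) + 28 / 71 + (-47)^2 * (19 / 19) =449500172985023 / 203366331630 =2210.30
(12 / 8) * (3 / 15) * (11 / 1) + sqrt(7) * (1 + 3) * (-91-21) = 33 / 10-448 * sqrt(7) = -1182.00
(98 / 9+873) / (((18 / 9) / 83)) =660265 / 18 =36681.39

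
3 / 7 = 0.43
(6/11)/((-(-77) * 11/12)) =72/9317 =0.01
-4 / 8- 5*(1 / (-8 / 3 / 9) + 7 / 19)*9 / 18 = 2133 / 304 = 7.02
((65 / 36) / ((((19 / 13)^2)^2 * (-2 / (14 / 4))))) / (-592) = 12995255 / 11109604608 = 0.00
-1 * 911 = -911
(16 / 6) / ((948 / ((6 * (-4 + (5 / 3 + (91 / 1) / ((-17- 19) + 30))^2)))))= 713 / 237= 3.01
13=13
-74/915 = -0.08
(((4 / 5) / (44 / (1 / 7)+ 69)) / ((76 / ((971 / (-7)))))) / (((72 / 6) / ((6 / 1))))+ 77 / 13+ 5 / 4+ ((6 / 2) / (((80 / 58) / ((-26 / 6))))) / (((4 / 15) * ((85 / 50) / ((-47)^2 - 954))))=-1778770639941 / 68191760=-26084.83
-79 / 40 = -1.98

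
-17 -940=-957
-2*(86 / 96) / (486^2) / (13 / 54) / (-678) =43 / 925258464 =0.00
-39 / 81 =-13 / 27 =-0.48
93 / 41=2.27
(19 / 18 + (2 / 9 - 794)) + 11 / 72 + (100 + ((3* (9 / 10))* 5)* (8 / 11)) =-540739 / 792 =-682.75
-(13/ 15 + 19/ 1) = -298/ 15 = -19.87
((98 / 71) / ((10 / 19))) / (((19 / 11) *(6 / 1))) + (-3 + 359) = 758819 / 2130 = 356.25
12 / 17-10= -158 / 17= -9.29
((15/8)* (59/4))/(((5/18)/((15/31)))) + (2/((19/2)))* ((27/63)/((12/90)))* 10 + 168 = 14707059/65968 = 222.94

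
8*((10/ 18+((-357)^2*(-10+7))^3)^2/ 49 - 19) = 2024515599725159538366555180549342344/ 3969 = 510082035708027094574591900000000.00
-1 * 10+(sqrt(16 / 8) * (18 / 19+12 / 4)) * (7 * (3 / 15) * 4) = -10+420 * sqrt(2) / 19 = 21.26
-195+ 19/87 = -16946/87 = -194.78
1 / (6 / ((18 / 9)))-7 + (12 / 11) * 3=-112 / 33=-3.39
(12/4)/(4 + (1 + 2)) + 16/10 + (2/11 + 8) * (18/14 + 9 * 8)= 231631/385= 601.64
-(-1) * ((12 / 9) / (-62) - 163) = -163.02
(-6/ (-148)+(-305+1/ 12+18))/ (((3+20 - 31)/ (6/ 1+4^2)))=1401103/ 1776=788.91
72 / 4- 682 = -664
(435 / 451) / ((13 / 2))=870 / 5863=0.15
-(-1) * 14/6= 7/3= 2.33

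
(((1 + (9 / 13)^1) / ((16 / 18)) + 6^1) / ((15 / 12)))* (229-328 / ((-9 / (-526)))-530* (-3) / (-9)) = -120881.07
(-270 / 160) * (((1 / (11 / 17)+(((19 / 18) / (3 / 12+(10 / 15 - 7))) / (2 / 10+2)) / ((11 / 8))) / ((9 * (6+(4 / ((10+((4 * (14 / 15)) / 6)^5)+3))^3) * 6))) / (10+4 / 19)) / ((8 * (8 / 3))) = -10566841420351741172912207419059139 / 298388342133133127829104277022046380032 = -0.00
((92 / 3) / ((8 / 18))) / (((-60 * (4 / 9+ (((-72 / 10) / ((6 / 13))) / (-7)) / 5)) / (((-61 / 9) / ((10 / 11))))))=108031 / 11216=9.63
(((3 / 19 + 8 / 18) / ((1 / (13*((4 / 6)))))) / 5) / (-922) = -1339 / 1182465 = -0.00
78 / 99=26 / 33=0.79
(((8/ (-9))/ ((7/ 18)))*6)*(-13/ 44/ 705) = 104/ 18095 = 0.01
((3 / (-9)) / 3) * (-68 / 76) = 17 / 171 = 0.10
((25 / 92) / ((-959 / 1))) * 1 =-25 / 88228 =-0.00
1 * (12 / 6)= 2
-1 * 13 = -13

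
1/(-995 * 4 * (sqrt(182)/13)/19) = -19 * sqrt(182)/55720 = -0.00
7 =7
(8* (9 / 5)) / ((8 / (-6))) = -10.80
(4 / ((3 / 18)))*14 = 336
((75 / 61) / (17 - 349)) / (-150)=0.00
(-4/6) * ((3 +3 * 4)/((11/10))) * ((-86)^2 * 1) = -739600/11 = -67236.36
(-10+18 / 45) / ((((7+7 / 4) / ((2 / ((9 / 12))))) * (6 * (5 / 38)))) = -9728 / 2625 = -3.71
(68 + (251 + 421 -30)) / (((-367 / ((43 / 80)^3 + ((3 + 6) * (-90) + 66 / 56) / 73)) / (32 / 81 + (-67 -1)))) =-277813007927677 / 194438361600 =-1428.80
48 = 48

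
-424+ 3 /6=-847 /2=-423.50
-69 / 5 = -13.80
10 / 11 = 0.91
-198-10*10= -298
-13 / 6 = -2.17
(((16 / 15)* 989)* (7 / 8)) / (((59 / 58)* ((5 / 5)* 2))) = 401534 / 885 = 453.71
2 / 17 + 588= 9998 / 17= 588.12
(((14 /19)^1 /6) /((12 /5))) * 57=35 /12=2.92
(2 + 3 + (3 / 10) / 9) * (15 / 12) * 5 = 755 / 24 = 31.46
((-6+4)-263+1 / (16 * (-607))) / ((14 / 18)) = -23163129 / 67984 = -340.71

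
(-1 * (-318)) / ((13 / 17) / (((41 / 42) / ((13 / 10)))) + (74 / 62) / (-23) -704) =-395083995 / 873450614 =-0.45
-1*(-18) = 18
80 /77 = 1.04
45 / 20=9 / 4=2.25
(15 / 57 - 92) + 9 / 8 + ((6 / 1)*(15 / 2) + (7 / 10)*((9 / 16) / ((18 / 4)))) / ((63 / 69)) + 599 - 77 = 480.77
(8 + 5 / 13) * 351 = 2943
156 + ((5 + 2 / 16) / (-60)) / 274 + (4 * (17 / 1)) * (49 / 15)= 9946411 / 26304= 378.13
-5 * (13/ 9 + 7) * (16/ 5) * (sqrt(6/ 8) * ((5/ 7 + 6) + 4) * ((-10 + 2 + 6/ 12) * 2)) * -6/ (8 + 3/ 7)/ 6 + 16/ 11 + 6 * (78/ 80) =1607/ 220 - 76000 * sqrt(3)/ 59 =-2223.81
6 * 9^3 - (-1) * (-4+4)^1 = 4374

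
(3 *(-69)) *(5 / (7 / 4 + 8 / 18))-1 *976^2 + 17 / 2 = -150580185 / 158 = -953039.15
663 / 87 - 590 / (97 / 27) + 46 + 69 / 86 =-26563513 / 241918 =-109.80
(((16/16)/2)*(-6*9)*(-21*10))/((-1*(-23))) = 5670/23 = 246.52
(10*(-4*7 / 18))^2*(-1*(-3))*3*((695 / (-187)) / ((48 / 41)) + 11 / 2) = 5064.26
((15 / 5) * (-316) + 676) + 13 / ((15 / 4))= -4028 / 15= -268.53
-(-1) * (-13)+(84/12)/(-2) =-33/2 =-16.50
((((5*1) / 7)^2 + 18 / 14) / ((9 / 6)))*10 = 11.97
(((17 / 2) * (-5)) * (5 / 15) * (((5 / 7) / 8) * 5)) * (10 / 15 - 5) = 27625 / 1008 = 27.41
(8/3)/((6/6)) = 8/3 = 2.67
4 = 4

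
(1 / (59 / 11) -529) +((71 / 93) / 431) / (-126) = -157574293789 / 297977022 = -528.81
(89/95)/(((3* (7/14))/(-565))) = -20114/57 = -352.88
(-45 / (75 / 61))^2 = 33489 / 25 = 1339.56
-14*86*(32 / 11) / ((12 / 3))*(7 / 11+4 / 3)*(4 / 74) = -1252160 / 13431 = -93.23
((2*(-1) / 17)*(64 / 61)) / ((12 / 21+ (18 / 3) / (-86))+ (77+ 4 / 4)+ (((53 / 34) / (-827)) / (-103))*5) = -6563707136 / 4174431460491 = -0.00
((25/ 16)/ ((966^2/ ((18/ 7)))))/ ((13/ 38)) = 475/ 37740976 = 0.00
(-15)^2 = 225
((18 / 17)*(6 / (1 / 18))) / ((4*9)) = 54 / 17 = 3.18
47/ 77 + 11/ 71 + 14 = 80722/ 5467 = 14.77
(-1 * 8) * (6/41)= -48/41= -1.17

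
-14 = -14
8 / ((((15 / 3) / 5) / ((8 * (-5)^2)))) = 1600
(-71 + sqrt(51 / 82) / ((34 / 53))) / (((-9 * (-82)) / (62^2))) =-136462 / 369 + 50933 * sqrt(4182) / 514386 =-363.41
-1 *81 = -81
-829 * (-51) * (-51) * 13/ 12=-9343659/ 4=-2335914.75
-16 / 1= -16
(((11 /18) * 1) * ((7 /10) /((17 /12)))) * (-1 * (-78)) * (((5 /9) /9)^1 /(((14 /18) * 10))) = 143 /765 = 0.19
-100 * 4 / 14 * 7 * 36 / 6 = -1200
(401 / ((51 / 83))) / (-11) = -33283 / 561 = -59.33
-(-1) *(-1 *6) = -6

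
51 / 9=17 / 3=5.67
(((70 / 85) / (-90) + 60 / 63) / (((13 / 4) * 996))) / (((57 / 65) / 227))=1146577 / 15200703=0.08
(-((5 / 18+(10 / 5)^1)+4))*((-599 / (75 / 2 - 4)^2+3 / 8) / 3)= 644213 / 1939248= 0.33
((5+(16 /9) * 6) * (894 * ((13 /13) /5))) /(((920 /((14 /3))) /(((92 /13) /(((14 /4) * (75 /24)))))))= 224096 /24375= 9.19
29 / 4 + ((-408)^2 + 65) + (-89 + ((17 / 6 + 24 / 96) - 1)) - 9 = 499321 / 3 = 166440.33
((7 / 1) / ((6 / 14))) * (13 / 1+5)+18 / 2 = 303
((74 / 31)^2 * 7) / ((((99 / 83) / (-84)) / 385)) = -3117924880 / 2883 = -1081486.26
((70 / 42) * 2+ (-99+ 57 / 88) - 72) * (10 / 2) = -220465 / 264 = -835.09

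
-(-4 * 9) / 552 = 3 / 46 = 0.07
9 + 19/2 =37/2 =18.50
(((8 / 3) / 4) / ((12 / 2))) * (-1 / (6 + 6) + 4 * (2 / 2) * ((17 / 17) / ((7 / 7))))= 47 / 108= 0.44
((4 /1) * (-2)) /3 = -8 /3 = -2.67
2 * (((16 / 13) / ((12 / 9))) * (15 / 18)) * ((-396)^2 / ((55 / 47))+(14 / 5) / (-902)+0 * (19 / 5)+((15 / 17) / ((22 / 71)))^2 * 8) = 206263.49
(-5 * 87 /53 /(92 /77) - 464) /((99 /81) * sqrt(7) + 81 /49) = 738125562951 /7324756456 - 545747158341 * sqrt(7) /7324756456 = -96.36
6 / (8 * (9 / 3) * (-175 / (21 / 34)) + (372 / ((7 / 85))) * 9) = 21 / 118490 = 0.00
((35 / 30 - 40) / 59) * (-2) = 233 / 177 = 1.32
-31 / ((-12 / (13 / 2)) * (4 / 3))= 403 / 32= 12.59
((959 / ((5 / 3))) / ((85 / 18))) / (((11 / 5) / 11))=51786 / 85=609.25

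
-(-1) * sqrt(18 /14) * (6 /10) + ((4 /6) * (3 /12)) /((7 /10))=5 /21 + 9 * sqrt(7) /35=0.92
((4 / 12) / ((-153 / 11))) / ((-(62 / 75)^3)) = 171875 / 4051576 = 0.04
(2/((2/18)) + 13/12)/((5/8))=458/15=30.53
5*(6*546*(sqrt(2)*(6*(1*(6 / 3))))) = 196560*sqrt(2) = 277977.82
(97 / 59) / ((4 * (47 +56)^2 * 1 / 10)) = 485 / 1251862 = 0.00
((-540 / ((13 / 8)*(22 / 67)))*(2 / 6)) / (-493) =48240 / 70499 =0.68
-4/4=-1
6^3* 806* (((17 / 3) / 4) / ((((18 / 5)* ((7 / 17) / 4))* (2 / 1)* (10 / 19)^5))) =288383822233 / 35000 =8239537.78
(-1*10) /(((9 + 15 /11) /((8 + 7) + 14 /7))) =-935 /57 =-16.40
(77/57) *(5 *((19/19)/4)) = 385/228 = 1.69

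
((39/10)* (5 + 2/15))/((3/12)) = 2002/25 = 80.08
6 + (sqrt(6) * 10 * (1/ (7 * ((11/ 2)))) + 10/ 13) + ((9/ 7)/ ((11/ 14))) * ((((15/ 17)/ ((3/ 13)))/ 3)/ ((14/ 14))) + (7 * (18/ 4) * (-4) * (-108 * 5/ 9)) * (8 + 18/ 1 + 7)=20 * sqrt(6)/ 77 + 606507406/ 2431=249489.49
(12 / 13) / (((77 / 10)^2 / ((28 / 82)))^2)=480000 / 15677538877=0.00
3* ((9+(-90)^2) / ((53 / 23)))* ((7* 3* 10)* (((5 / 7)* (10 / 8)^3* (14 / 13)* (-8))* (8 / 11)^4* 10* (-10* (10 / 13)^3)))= 141886080000000000 / 418161601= 339309204.05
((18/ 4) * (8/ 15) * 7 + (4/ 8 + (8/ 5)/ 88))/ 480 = 127/ 3520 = 0.04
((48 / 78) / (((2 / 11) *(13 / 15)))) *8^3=337920 / 169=1999.53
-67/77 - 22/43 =-4575/3311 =-1.38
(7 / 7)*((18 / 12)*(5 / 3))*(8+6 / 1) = 35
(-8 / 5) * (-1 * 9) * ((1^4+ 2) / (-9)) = -24 / 5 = -4.80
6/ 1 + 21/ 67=423/ 67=6.31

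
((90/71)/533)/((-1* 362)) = -45/6849583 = -0.00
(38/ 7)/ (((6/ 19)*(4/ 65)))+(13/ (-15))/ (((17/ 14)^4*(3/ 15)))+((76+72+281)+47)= 753.35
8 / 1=8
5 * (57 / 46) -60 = -2475 / 46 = -53.80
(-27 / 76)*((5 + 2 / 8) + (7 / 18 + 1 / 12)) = -309 / 152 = -2.03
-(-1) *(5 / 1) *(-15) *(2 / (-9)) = 50 / 3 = 16.67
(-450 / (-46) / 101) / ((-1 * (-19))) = 225 / 44137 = 0.01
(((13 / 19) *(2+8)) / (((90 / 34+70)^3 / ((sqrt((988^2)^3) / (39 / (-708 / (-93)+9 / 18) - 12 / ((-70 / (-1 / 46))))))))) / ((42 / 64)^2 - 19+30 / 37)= -25083932757065728 / 124321872657825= -201.77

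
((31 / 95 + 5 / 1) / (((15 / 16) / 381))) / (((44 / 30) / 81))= 11356848 / 95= 119545.77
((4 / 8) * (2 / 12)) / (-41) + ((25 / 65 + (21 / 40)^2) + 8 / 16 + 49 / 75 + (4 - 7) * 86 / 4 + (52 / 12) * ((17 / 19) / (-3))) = -9330251521 / 145828800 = -63.98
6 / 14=3 / 7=0.43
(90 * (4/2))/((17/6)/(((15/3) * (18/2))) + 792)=48600/213857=0.23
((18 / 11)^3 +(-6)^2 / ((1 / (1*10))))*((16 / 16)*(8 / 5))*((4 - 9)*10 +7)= -166837248 / 6655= -25069.46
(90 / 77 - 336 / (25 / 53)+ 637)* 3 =-428223 / 1925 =-222.45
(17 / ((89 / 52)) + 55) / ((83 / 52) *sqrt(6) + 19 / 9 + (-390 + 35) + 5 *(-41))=-353071056312 / 3033372956245-1010157642 *sqrt(6) / 3033372956245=-0.12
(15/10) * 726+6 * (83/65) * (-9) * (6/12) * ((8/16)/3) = 140823/130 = 1083.25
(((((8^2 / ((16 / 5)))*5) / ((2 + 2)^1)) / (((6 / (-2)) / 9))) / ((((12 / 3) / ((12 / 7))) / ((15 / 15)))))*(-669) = 150525 / 7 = 21503.57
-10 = -10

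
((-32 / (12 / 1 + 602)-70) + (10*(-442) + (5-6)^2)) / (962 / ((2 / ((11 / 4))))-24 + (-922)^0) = -5512556 / 1596093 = -3.45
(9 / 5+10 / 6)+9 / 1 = 187 / 15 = 12.47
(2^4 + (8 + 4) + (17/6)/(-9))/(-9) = -1495/486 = -3.08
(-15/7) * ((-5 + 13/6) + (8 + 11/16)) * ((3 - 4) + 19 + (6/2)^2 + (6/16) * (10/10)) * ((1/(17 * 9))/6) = -102565/274176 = -0.37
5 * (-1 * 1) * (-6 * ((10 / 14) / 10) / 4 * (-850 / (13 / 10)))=-31875 / 91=-350.27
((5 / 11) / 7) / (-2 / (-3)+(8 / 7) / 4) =3 / 44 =0.07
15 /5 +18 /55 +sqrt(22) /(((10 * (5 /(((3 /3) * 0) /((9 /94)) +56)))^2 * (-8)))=183 /55-98 * sqrt(22) /625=2.59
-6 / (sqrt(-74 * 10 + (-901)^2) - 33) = 6 / (33 - sqrt(811061)) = -0.01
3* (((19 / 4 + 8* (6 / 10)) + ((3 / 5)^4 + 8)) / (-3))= -44199 / 2500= -17.68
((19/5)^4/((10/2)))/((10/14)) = 912247/15625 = 58.38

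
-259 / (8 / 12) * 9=-6993 / 2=-3496.50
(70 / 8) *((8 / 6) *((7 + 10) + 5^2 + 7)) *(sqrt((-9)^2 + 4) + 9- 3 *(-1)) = 1715 *sqrt(85) / 3 + 6860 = 12130.51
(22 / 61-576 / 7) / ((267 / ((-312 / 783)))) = 3638128 / 29756349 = 0.12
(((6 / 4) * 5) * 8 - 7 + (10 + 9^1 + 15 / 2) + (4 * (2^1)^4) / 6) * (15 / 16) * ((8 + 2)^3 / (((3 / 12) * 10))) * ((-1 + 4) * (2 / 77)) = 202875 / 77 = 2634.74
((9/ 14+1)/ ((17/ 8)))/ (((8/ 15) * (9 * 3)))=115/ 2142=0.05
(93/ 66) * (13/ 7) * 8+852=67216/ 77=872.94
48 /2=24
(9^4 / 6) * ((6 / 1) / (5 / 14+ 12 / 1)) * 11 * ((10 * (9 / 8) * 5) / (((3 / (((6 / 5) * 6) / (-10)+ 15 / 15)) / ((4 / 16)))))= 10609137 / 1384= 7665.56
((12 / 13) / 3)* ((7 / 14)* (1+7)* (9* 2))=288 / 13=22.15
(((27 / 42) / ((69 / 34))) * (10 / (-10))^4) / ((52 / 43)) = 2193 / 8372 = 0.26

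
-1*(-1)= 1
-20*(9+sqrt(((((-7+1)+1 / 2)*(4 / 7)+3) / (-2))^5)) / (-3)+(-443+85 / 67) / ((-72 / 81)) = 5*sqrt(14) / 2058+74631 / 134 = 556.96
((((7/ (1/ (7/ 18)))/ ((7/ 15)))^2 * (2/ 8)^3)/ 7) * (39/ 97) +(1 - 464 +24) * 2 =-65405213/ 74496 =-877.97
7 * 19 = 133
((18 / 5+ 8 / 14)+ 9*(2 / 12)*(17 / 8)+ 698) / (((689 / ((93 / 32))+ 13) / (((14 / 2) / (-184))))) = -36735093 / 342343040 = -0.11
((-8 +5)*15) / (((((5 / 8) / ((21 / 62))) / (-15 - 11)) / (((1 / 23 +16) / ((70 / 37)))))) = 19168812 / 3565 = 5376.95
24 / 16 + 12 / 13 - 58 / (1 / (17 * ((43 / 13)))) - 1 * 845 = -106703 / 26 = -4103.96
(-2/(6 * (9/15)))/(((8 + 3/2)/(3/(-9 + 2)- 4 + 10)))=-130/399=-0.33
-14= -14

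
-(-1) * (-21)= -21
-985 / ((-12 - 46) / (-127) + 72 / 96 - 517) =500380 / 262023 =1.91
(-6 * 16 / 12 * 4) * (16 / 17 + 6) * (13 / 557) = -49088 / 9469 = -5.18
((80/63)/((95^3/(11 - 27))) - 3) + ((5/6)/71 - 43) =-70546737577/1534015350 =-45.99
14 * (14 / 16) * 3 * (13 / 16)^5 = 13.01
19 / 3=6.33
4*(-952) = -3808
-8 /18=-4 /9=-0.44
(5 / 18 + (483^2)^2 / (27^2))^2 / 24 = 1805788998473541169 / 7776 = 232225951449786.67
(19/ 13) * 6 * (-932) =-106248/ 13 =-8172.92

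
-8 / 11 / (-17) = 0.04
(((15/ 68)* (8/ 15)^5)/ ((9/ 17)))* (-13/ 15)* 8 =-851968/ 6834375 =-0.12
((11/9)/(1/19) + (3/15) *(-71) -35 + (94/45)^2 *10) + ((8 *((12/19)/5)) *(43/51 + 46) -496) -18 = -58736849/130815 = -449.01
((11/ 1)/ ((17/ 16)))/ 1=176/ 17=10.35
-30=-30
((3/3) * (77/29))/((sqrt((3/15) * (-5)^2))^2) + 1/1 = 222/145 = 1.53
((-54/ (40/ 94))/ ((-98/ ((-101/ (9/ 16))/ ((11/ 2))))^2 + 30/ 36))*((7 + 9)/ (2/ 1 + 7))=-8837167104/ 385626215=-22.92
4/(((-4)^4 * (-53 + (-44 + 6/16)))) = -0.00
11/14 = 0.79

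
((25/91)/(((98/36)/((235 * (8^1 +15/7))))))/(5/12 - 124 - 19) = -90099000/53405443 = -1.69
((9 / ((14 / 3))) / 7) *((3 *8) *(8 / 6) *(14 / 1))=864 / 7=123.43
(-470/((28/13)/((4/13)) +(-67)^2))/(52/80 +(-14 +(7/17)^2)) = 339575/42814846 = 0.01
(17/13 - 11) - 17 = -347/13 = -26.69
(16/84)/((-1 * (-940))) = 0.00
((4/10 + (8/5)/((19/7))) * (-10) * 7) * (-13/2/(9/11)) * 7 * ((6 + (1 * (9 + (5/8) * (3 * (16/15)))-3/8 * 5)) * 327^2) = 473443699729/76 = 6229522364.86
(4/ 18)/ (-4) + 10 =179/ 18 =9.94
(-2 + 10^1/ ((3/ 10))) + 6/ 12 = 191/ 6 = 31.83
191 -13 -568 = -390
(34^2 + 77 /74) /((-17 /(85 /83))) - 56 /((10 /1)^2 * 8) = -21426747 /307100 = -69.77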